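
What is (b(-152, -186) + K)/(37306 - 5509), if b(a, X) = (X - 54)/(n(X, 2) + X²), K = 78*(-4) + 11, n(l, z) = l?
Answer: -115085/12157053 ≈ -0.0094665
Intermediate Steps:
K = -301 (K = -312 + 11 = -301)
b(a, X) = (-54 + X)/(X + X²) (b(a, X) = (X - 54)/(X + X²) = (-54 + X)/(X + X²))
(b(-152, -186) + K)/(37306 - 5509) = ((-54 - 186)/((-186)*(1 - 186)) - 301)/(37306 - 5509) = (-1/186*(-240)/(-185) - 301)/31797 = (-1/186*(-1/185)*(-240) - 301)*(1/31797) = (-8/1147 - 301)*(1/31797) = -345255/1147*1/31797 = -115085/12157053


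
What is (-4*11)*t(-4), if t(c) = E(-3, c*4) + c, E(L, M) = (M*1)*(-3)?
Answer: -1936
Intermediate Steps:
E(L, M) = -3*M (E(L, M) = M*(-3) = -3*M)
t(c) = -11*c (t(c) = -3*c*4 + c = -12*c + c = -11*c)
(-4*11)*t(-4) = (-4*11)*(-11*(-4)) = -44*44 = -1936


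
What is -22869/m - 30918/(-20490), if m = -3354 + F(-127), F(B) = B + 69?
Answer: 95679671/11651980 ≈ 8.2115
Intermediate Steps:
F(B) = 69 + B
m = -3412 (m = -3354 + (69 - 127) = -3354 - 58 = -3412)
-22869/m - 30918/(-20490) = -22869/(-3412) - 30918/(-20490) = -22869*(-1/3412) - 30918*(-1/20490) = 22869/3412 + 5153/3415 = 95679671/11651980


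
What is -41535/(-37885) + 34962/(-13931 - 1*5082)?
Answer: -106966083/144061501 ≈ -0.74250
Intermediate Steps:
-41535/(-37885) + 34962/(-13931 - 1*5082) = -41535*(-1/37885) + 34962/(-13931 - 5082) = 8307/7577 + 34962/(-19013) = 8307/7577 + 34962*(-1/19013) = 8307/7577 - 34962/19013 = -106966083/144061501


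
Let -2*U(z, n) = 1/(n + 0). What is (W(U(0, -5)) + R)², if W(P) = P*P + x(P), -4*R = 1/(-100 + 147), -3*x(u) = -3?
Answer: 5574321/5522500 ≈ 1.0094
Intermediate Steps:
x(u) = 1 (x(u) = -⅓*(-3) = 1)
U(z, n) = -1/(2*n) (U(z, n) = -1/(2*(n + 0)) = -1/(2*n))
R = -1/188 (R = -1/(4*(-100 + 147)) = -¼/47 = -¼*1/47 = -1/188 ≈ -0.0053191)
W(P) = 1 + P² (W(P) = P*P + 1 = P² + 1 = 1 + P²)
(W(U(0, -5)) + R)² = ((1 + (-½/(-5))²) - 1/188)² = ((1 + (-½*(-⅕))²) - 1/188)² = ((1 + (⅒)²) - 1/188)² = ((1 + 1/100) - 1/188)² = (101/100 - 1/188)² = (2361/2350)² = 5574321/5522500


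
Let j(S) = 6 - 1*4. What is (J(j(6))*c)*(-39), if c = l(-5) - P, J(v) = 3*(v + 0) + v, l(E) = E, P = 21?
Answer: 8112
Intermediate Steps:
j(S) = 2 (j(S) = 6 - 4 = 2)
J(v) = 4*v (J(v) = 3*v + v = 4*v)
c = -26 (c = -5 - 1*21 = -5 - 21 = -26)
(J(j(6))*c)*(-39) = ((4*2)*(-26))*(-39) = (8*(-26))*(-39) = -208*(-39) = 8112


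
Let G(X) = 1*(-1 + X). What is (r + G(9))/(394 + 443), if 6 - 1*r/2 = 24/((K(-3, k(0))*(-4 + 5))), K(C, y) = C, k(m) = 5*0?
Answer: 4/93 ≈ 0.043011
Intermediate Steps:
G(X) = -1 + X
k(m) = 0
r = 28 (r = 12 - 48/((-3*(-4 + 5))) = 12 - 48/((-3*1)) = 12 - 48/(-3) = 12 - 48*(-1)/3 = 12 - 2*(-8) = 12 + 16 = 28)
(r + G(9))/(394 + 443) = (28 + (-1 + 9))/(394 + 443) = (28 + 8)/837 = 36*(1/837) = 4/93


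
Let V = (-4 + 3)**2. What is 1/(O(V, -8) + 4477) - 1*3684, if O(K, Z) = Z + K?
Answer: -16467479/4470 ≈ -3684.0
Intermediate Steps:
V = 1 (V = (-1)**2 = 1)
O(K, Z) = K + Z
1/(O(V, -8) + 4477) - 1*3684 = 1/((1 - 8) + 4477) - 1*3684 = 1/(-7 + 4477) - 3684 = 1/4470 - 3684 = -16467479/4470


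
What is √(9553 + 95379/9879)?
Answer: √103695983846/3293 ≈ 97.789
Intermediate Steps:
√(9553 + 95379/9879) = √(9553 + 95379*(1/9879)) = √(9553 + 31793/3293) = √(31489822/3293) = √103695983846/3293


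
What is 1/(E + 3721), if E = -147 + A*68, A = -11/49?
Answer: 49/174378 ≈ 0.00028100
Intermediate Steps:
A = -11/49 (A = -11*1/49 = -11/49 ≈ -0.22449)
E = -7951/49 (E = -147 - 11/49*68 = -147 - 748/49 = -7951/49 ≈ -162.27)
1/(E + 3721) = 1/(-7951/49 + 3721) = 1/(174378/49) = 49/174378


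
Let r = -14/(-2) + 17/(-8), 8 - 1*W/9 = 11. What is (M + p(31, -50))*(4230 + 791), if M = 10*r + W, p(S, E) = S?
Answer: 1059431/4 ≈ 2.6486e+5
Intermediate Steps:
W = -27 (W = 72 - 9*11 = 72 - 99 = -27)
r = 39/8 (r = -14*(-1/2) + 17*(-1/8) = 7 - 17/8 = 39/8 ≈ 4.8750)
M = 87/4 (M = 10*(39/8) - 27 = 195/4 - 27 = 87/4 ≈ 21.750)
(M + p(31, -50))*(4230 + 791) = (87/4 + 31)*(4230 + 791) = (211/4)*5021 = 1059431/4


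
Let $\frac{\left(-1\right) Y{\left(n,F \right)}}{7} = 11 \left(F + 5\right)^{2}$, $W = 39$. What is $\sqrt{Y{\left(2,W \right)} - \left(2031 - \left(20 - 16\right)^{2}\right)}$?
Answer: $i \sqrt{151087} \approx 388.7 i$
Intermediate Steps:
$Y{\left(n,F \right)} = - 77 \left(5 + F\right)^{2}$ ($Y{\left(n,F \right)} = - 7 \cdot 11 \left(F + 5\right)^{2} = - 7 \cdot 11 \left(5 + F\right)^{2} = - 77 \left(5 + F\right)^{2}$)
$\sqrt{Y{\left(2,W \right)} - \left(2031 - \left(20 - 16\right)^{2}\right)} = \sqrt{- 77 \left(5 + 39\right)^{2} - \left(2031 - \left(20 - 16\right)^{2}\right)} = \sqrt{- 77 \cdot 44^{2} - \left(2031 - 4^{2}\right)} = \sqrt{\left(-77\right) 1936 + \left(-2031 + 16\right)} = \sqrt{-149072 - 2015} = \sqrt{-151087} = i \sqrt{151087}$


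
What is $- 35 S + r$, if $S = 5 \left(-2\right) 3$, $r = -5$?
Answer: $1045$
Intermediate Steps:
$S = -30$ ($S = \left(-10\right) 3 = -30$)
$- 35 S + r = \left(-35\right) \left(-30\right) - 5 = 1050 - 5 = 1045$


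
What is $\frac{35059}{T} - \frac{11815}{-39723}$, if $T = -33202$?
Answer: $- \frac{1000367027}{1318883046} \approx -0.7585$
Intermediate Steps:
$\frac{35059}{T} - \frac{11815}{-39723} = \frac{35059}{-33202} - \frac{11815}{-39723} = 35059 \left(- \frac{1}{33202}\right) - - \frac{11815}{39723} = - \frac{35059}{33202} + \frac{11815}{39723} = - \frac{1000367027}{1318883046}$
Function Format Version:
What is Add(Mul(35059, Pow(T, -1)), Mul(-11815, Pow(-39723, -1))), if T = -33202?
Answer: Rational(-1000367027, 1318883046) ≈ -0.75850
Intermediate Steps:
Add(Mul(35059, Pow(T, -1)), Mul(-11815, Pow(-39723, -1))) = Add(Mul(35059, Pow(-33202, -1)), Mul(-11815, Pow(-39723, -1))) = Add(Mul(35059, Rational(-1, 33202)), Mul(-11815, Rational(-1, 39723))) = Add(Rational(-35059, 33202), Rational(11815, 39723)) = Rational(-1000367027, 1318883046)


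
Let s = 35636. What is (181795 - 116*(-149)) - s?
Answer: 163443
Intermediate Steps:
(181795 - 116*(-149)) - s = (181795 - 116*(-149)) - 1*35636 = (181795 - 1*(-17284)) - 35636 = (181795 + 17284) - 35636 = 199079 - 35636 = 163443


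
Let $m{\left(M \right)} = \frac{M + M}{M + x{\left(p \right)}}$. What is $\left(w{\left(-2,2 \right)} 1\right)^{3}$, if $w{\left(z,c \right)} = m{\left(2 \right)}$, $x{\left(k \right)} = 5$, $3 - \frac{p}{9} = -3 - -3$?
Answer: $\frac{64}{343} \approx 0.18659$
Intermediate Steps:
$p = 27$ ($p = 27 - 9 \left(-3 - -3\right) = 27 - 9 \left(-3 + 3\right) = 27 - 0 = 27 + 0 = 27$)
$m{\left(M \right)} = \frac{2 M}{5 + M}$ ($m{\left(M \right)} = \frac{M + M}{M + 5} = \frac{2 M}{5 + M}$)
$w{\left(z,c \right)} = \frac{4}{7}$ ($w{\left(z,c \right)} = 2 \cdot 2 \frac{1}{5 + 2} = 2 \cdot 2 \cdot \frac{1}{7} = \frac{4}{7}$)
$\left(w{\left(-2,2 \right)} 1\right)^{3} = \left(\frac{4}{7} \cdot 1\right)^{3} = \left(\frac{4}{7}\right)^{3} = \frac{64}{343}$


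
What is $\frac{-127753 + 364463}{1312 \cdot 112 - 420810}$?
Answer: $- \frac{118355}{136933} \approx -0.86433$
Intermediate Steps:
$\frac{-127753 + 364463}{1312 \cdot 112 - 420810} = \frac{236710}{146944 - 420810} = \frac{236710}{-273866} = 236710 \left(- \frac{1}{273866}\right) = - \frac{118355}{136933}$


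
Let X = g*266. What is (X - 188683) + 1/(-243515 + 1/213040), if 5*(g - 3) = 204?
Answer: -45920767934311639/259392177995 ≈ -1.7703e+5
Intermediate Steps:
g = 219/5 (g = 3 + (⅕)*204 = 3 + 204/5 = 219/5 ≈ 43.800)
X = 58254/5 (X = (219/5)*266 = 58254/5 ≈ 11651.)
(X - 188683) + 1/(-243515 + 1/213040) = (58254/5 - 188683) + 1/(-243515 + 1/213040) = -885161/5 + 1/(-243515 + 1/213040) = -885161/5 + 1/(-51878435599/213040) = -885161/5 - 213040/51878435599 = -45920767934311639/259392177995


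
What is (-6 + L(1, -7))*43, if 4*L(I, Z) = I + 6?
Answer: -731/4 ≈ -182.75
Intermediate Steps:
L(I, Z) = 3/2 + I/4 (L(I, Z) = (I + 6)/4 = (6 + I)/4 = 3/2 + I/4)
(-6 + L(1, -7))*43 = (-6 + (3/2 + (¼)*1))*43 = (-6 + (3/2 + ¼))*43 = (-6 + 7/4)*43 = -17/4*43 = -731/4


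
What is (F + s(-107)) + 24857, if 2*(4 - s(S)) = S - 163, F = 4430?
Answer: 29426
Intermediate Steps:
s(S) = 171/2 - S/2 (s(S) = 4 - (S - 163)/2 = 4 - (-163 + S)/2 = 4 + (163/2 - S/2) = 171/2 - S/2)
(F + s(-107)) + 24857 = (4430 + (171/2 - ½*(-107))) + 24857 = (4430 + (171/2 + 107/2)) + 24857 = (4430 + 139) + 24857 = 4569 + 24857 = 29426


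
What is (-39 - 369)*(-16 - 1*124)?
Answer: 57120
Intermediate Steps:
(-39 - 369)*(-16 - 1*124) = -408*(-16 - 124) = -408*(-140) = 57120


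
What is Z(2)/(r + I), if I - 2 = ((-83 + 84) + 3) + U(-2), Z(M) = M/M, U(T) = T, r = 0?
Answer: 1/4 ≈ 0.25000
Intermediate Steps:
Z(M) = 1
I = 4 (I = 2 + (((-83 + 84) + 3) - 2) = 2 + ((1 + 3) - 2) = 2 + (4 - 2) = 2 + 2 = 4)
Z(2)/(r + I) = 1/(0 + 4) = 1/4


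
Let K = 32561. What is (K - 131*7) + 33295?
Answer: 64939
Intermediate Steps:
(K - 131*7) + 33295 = (32561 - 131*7) + 33295 = (32561 - 917) + 33295 = 31644 + 33295 = 64939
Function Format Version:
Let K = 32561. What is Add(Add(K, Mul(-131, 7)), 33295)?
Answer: 64939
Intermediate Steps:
Add(Add(K, Mul(-131, 7)), 33295) = Add(Add(32561, Mul(-131, 7)), 33295) = Add(Add(32561, -917), 33295) = Add(31644, 33295) = 64939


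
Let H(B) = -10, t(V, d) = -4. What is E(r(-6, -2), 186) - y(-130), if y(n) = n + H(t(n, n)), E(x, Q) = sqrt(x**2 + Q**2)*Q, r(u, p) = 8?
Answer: 140 + 372*sqrt(8665) ≈ 34768.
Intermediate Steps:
E(x, Q) = Q*sqrt(Q**2 + x**2) (E(x, Q) = sqrt(Q**2 + x**2)*Q = Q*sqrt(Q**2 + x**2))
y(n) = -10 + n (y(n) = n - 10 = -10 + n)
E(r(-6, -2), 186) - y(-130) = 186*sqrt(186**2 + 8**2) - (-10 - 130) = 186*sqrt(34596 + 64) - 1*(-140) = 186*sqrt(34660) + 140 = 186*(2*sqrt(8665)) + 140 = 372*sqrt(8665) + 140 = 140 + 372*sqrt(8665)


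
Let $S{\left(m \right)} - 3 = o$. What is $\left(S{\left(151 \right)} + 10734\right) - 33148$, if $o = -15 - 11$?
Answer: $-22437$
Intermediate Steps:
$o = -26$
$S{\left(m \right)} = -23$ ($S{\left(m \right)} = 3 - 26 = -23$)
$\left(S{\left(151 \right)} + 10734\right) - 33148 = \left(-23 + 10734\right) - 33148 = 10711 - 33148 = -22437$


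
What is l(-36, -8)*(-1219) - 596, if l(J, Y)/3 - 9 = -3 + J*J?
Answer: -4762010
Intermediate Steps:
l(J, Y) = 18 + 3*J² (l(J, Y) = 27 + 3*(-3 + J*J) = 27 + 3*(-3 + J²) = 27 + (-9 + 3*J²) = 18 + 3*J²)
l(-36, -8)*(-1219) - 596 = (18 + 3*(-36)²)*(-1219) - 596 = (18 + 3*1296)*(-1219) - 596 = (18 + 3888)*(-1219) - 596 = 3906*(-1219) - 596 = -4761414 - 596 = -4762010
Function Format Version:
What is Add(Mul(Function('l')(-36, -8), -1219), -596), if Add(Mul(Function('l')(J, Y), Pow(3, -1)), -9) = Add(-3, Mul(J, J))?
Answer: -4762010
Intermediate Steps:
Function('l')(J, Y) = Add(18, Mul(3, Pow(J, 2))) (Function('l')(J, Y) = Add(27, Mul(3, Add(-3, Mul(J, J)))) = Add(27, Mul(3, Add(-3, Pow(J, 2)))) = Add(27, Add(-9, Mul(3, Pow(J, 2)))) = Add(18, Mul(3, Pow(J, 2))))
Add(Mul(Function('l')(-36, -8), -1219), -596) = Add(Mul(Add(18, Mul(3, Pow(-36, 2))), -1219), -596) = Add(Mul(Add(18, Mul(3, 1296)), -1219), -596) = Add(Mul(Add(18, 3888), -1219), -596) = Add(Mul(3906, -1219), -596) = Add(-4761414, -596) = -4762010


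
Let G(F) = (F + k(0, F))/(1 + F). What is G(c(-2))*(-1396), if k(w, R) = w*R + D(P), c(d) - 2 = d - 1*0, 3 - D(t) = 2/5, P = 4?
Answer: -18148/5 ≈ -3629.6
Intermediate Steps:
D(t) = 13/5 (D(t) = 3 - 2/5 = 3 - 1*⅖ = 3 - ⅖ = 13/5)
c(d) = 2 + d (c(d) = 2 + (d - 1*0) = 2 + (d + 0) = 2 + d)
k(w, R) = 13/5 + R*w (k(w, R) = w*R + 13/5 = R*w + 13/5 = 13/5 + R*w)
G(F) = (13/5 + F)/(1 + F) (G(F) = (F + (13/5 + F*0))/(1 + F) = (F + (13/5 + 0))/(1 + F) = (F + 13/5)/(1 + F) = (13/5 + F)/(1 + F))
G(c(-2))*(-1396) = ((13/5 + (2 - 2))/(1 + (2 - 2)))*(-1396) = ((13/5 + 0)/(1 + 0))*(-1396) = ((13/5)/1)*(-1396) = (1*(13/5))*(-1396) = (13/5)*(-1396) = -18148/5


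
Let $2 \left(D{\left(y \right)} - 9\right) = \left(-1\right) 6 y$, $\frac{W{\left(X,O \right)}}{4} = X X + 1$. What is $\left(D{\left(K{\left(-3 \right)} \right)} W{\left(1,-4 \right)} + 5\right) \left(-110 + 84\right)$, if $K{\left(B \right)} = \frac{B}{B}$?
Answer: $-1378$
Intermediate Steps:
$K{\left(B \right)} = 1$
$W{\left(X,O \right)} = 4 + 4 X^{2}$ ($W{\left(X,O \right)} = 4 \left(X X + 1\right) = 4 \left(X^{2} + 1\right) = 4 \left(1 + X^{2}\right) = 4 + 4 X^{2}$)
$D{\left(y \right)} = 9 - 3 y$ ($D{\left(y \right)} = 9 + \frac{\left(-1\right) 6 y}{2} = 9 + \frac{\left(-6\right) y}{2} = 9 - 3 y$)
$\left(D{\left(K{\left(-3 \right)} \right)} W{\left(1,-4 \right)} + 5\right) \left(-110 + 84\right) = \left(\left(9 - 3\right) \left(4 + 4 \cdot 1^{2}\right) + 5\right) \left(-110 + 84\right) = \left(\left(9 - 3\right) \left(4 + 4 \cdot 1\right) + 5\right) \left(-26\right) = \left(6 \left(4 + 4\right) + 5\right) \left(-26\right) = \left(6 \cdot 8 + 5\right) \left(-26\right) = \left(48 + 5\right) \left(-26\right) = 53 \left(-26\right) = -1378$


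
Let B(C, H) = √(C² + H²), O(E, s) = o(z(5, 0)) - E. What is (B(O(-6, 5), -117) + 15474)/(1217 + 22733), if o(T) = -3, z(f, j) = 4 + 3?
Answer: 7737/11975 + 3*√1522/23950 ≈ 0.65098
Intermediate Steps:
z(f, j) = 7
O(E, s) = -3 - E
(B(O(-6, 5), -117) + 15474)/(1217 + 22733) = (√((-3 - 1*(-6))² + (-117)²) + 15474)/(1217 + 22733) = (√((-3 + 6)² + 13689) + 15474)/23950 = (√(3² + 13689) + 15474)*(1/23950) = (√(9 + 13689) + 15474)*(1/23950) = (√13698 + 15474)*(1/23950) = (3*√1522 + 15474)*(1/23950) = (15474 + 3*√1522)*(1/23950) = 7737/11975 + 3*√1522/23950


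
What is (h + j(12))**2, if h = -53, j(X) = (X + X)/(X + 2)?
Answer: 128881/49 ≈ 2630.2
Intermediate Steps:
j(X) = 2*X/(2 + X) (j(X) = (2*X)/(2 + X) = 2*X/(2 + X))
(h + j(12))**2 = (-53 + 2*12/(2 + 12))**2 = (-53 + 2*12/14)**2 = (-53 + 2*12*(1/14))**2 = (-53 + 12/7)**2 = (-359/7)**2 = 128881/49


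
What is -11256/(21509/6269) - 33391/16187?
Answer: -1142935473587/348166183 ≈ -3282.7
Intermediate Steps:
-11256/(21509/6269) - 33391/16187 = -11256/(21509*(1/6269)) - 33391*1/16187 = -11256/21509/6269 - 33391/16187 = -11256*6269/21509 - 33391/16187 = -70563864/21509 - 33391/16187 = -1142935473587/348166183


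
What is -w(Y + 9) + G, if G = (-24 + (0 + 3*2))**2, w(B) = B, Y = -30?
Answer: 345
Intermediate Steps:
G = 324 (G = (-24 + (0 + 6))**2 = (-24 + 6)**2 = (-18)**2 = 324)
-w(Y + 9) + G = -(-30 + 9) + 324 = -1*(-21) + 324 = 21 + 324 = 345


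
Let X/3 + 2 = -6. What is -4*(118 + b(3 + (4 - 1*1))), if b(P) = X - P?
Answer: -352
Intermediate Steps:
X = -24 (X = -6 + 3*(-6) = -6 - 18 = -24)
b(P) = -24 - P
-4*(118 + b(3 + (4 - 1*1))) = -4*(118 + (-24 - (3 + (4 - 1*1)))) = -4*(118 + (-24 - (3 + (4 - 1)))) = -4*(118 + (-24 - (3 + 3))) = -4*(118 + (-24 - 1*6)) = -4*(118 + (-24 - 6)) = -4*(118 - 30) = -4*88 = -352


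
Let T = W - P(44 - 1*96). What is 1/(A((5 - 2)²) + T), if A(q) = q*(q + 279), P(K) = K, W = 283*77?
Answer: 1/24435 ≈ 4.0925e-5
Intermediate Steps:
W = 21791
A(q) = q*(279 + q)
T = 21843 (T = 21791 - (44 - 1*96) = 21791 - (44 - 96) = 21791 - 1*(-52) = 21791 + 52 = 21843)
1/(A((5 - 2)²) + T) = 1/((5 - 2)²*(279 + (5 - 2)²) + 21843) = 1/(3²*(279 + 3²) + 21843) = 1/(9*(279 + 9) + 21843) = 1/(9*288 + 21843) = 1/(2592 + 21843) = 1/24435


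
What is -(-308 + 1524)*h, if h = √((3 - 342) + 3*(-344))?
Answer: -1216*I*√1371 ≈ -45025.0*I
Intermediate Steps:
h = I*√1371 (h = √(-339 - 1032) = √(-1371) = I*√1371 ≈ 37.027*I)
-(-308 + 1524)*h = -(-308 + 1524)*I*√1371 = -1216*I*√1371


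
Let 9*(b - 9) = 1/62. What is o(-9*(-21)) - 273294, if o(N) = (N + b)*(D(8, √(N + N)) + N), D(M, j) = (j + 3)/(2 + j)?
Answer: -8197238053/34782 + 110485*√42/69564 ≈ -2.3566e+5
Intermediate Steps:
b = 5023/558 (b = 9 + (⅑)/62 = 9 + (⅑)*(1/62) = 9 + 1/558 = 5023/558 ≈ 9.0018)
D(M, j) = (3 + j)/(2 + j)
o(N) = (5023/558 + N)*(N + (3 + √2*√N)/(2 + √2*√N)) (o(N) = (N + 5023/558)*((3 + √(N + N))/(2 + √(N + N)) + N) = (5023/558 + N)*((3 + √(2*N))/(2 + √(2*N)) + N) = (5023/558 + N)*((3 + √2*√N)/(2 + √2*√N) + N) = (5023/558 + N)*(N + (3 + √2*√N)/(2 + √2*√N)))
o(-9*(-21)) - 273294 = (15069 + 1116*(-9*(-21))² + 11720*(-9*(-21)) + 558*√2*(-9*(-21))^(5/2) + 5023*√2*√(-9*(-21)) + 5581*√2*(-9*(-21))^(3/2))/(558*(2 + √2*√(-9*(-21)))) - 273294 = (15069 + 1116*189² + 11720*189 + 558*√2*189^(5/2) + 5023*√2*√189 + 5581*√2*189^(3/2))/(558*(2 + √2*√189)) - 273294 = (15069 + 1116*35721 + 2215080 + 558*√2*(107163*√21) + 5023*√2*(3*√21) + 5581*√2*(567*√21))/(558*(2 + √2*(3*√21))) - 273294 = (15069 + 39864636 + 2215080 + 59796954*√42 + 15069*√42 + 3164427*√42)/(558*(2 + 3*√42)) - 273294 = (42094785 + 62976450*√42)/(558*(2 + 3*√42)) - 273294 = -273294 + (42094785 + 62976450*√42)/(558*(2 + 3*√42))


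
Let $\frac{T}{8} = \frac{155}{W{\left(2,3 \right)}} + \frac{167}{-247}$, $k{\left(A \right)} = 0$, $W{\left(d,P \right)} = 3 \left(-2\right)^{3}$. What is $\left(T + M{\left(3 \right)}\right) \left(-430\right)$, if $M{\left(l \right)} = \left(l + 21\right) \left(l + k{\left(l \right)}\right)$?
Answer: $- \frac{4755370}{741} \approx -6417.5$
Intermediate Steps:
$W{\left(d,P \right)} = -24$ ($W{\left(d,P \right)} = 3 \left(-8\right) = -24$)
$M{\left(l \right)} = l \left(21 + l\right)$ ($M{\left(l \right)} = \left(l + 21\right) \left(l + 0\right) = \left(21 + l\right) l = l \left(21 + l\right)$)
$T = - \frac{42293}{741}$ ($T = 8 \left(\frac{155}{-24} + \frac{167}{-247}\right) = 8 \left(155 \left(- \frac{1}{24}\right) + 167 \left(- \frac{1}{247}\right)\right) = 8 \left(- \frac{155}{24} - \frac{167}{247}\right) = 8 \left(- \frac{42293}{5928}\right) = - \frac{42293}{741} \approx -57.076$)
$\left(T + M{\left(3 \right)}\right) \left(-430\right) = \left(- \frac{42293}{741} + 3 \left(21 + 3\right)\right) \left(-430\right) = \left(- \frac{42293}{741} + 3 \cdot 24\right) \left(-430\right) = \left(- \frac{42293}{741} + 72\right) \left(-430\right) = \frac{11059}{741} \left(-430\right) = - \frac{4755370}{741}$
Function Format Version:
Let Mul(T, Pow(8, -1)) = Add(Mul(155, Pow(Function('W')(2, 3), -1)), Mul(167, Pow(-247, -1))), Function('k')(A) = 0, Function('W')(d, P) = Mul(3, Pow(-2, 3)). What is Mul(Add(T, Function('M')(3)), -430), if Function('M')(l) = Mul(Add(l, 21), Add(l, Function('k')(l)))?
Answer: Rational(-4755370, 741) ≈ -6417.5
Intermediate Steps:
Function('W')(d, P) = -24 (Function('W')(d, P) = Mul(3, -8) = -24)
Function('M')(l) = Mul(l, Add(21, l)) (Function('M')(l) = Mul(Add(l, 21), Add(l, 0)) = Mul(Add(21, l), l) = Mul(l, Add(21, l)))
T = Rational(-42293, 741) (T = Mul(8, Add(Mul(155, Pow(-24, -1)), Mul(167, Pow(-247, -1)))) = Mul(8, Add(Mul(155, Rational(-1, 24)), Mul(167, Rational(-1, 247)))) = Mul(8, Add(Rational(-155, 24), Rational(-167, 247))) = Mul(8, Rational(-42293, 5928)) = Rational(-42293, 741) ≈ -57.076)
Mul(Add(T, Function('M')(3)), -430) = Mul(Add(Rational(-42293, 741), Mul(3, Add(21, 3))), -430) = Mul(Add(Rational(-42293, 741), Mul(3, 24)), -430) = Mul(Add(Rational(-42293, 741), 72), -430) = Mul(Rational(11059, 741), -430) = Rational(-4755370, 741)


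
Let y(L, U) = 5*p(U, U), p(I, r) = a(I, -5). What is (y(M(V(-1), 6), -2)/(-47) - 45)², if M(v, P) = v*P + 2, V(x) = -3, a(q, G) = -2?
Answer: 4431025/2209 ≈ 2005.9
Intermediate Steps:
p(I, r) = -2
M(v, P) = 2 + P*v (M(v, P) = P*v + 2 = 2 + P*v)
y(L, U) = -10 (y(L, U) = 5*(-2) = -10)
(y(M(V(-1), 6), -2)/(-47) - 45)² = (-10/(-47) - 45)² = (-10*(-1/47) - 45)² = (10/47 - 45)² = (-2105/47)² = 4431025/2209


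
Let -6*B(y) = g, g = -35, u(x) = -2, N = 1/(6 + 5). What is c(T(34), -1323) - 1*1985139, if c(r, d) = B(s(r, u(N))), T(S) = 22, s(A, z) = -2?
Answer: -11910799/6 ≈ -1.9851e+6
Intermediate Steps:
N = 1/11 ≈ 0.090909
B(y) = 35/6 (B(y) = -1/6*(-35) = 35/6)
c(r, d) = 35/6
c(T(34), -1323) - 1*1985139 = 35/6 - 1*1985139 = 35/6 - 1985139 = -11910799/6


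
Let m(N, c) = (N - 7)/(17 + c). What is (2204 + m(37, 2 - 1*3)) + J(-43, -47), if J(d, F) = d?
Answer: 17303/8 ≈ 2162.9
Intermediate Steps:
m(N, c) = (-7 + N)/(17 + c)
(2204 + m(37, 2 - 1*3)) + J(-43, -47) = (2204 + (-7 + 37)/(17 + (2 - 1*3))) - 43 = (2204 + 30/(17 + (2 - 3))) - 43 = (2204 + 30/(17 - 1)) - 43 = (2204 + 30/16) - 43 = (2204 + (1/16)*30) - 43 = (2204 + 15/8) - 43 = 17647/8 - 43 = 17303/8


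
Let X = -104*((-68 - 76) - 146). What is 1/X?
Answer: 1/30160 ≈ 3.3156e-5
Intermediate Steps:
X = 30160 (X = -104*(-144 - 146) = -104*(-290) = 30160)
1/X = 1/30160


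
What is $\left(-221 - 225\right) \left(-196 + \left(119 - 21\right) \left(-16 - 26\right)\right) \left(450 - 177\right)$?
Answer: $525020496$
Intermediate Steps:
$\left(-221 - 225\right) \left(-196 + \left(119 - 21\right) \left(-16 - 26\right)\right) \left(450 - 177\right) = - 446 \left(-196 + 98 \left(-42\right)\right) 273 = - 446 \left(-196 - 4116\right) 273 = \left(-446\right) \left(-4312\right) 273 = 1923152 \cdot 273 = 525020496$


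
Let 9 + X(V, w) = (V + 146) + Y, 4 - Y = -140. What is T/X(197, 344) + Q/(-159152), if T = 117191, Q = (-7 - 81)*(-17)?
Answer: 582827092/2377333 ≈ 245.16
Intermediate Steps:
Y = 144 (Y = 4 - 1*(-140) = 4 + 140 = 144)
Q = 1496 (Q = -88*(-17) = 1496)
X(V, w) = 281 + V (X(V, w) = -9 + ((V + 146) + 144) = -9 + ((146 + V) + 144) = -9 + (290 + V) = 281 + V)
T/X(197, 344) + Q/(-159152) = 117191/(281 + 197) + 1496/(-159152) = 117191/478 + 1496*(-1/159152) = 117191*(1/478) - 187/19894 = 117191/478 - 187/19894 = 582827092/2377333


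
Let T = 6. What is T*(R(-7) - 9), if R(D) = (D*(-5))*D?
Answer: -1524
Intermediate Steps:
R(D) = -5*D**2 (R(D) = (-5*D)*D = -5*D**2)
T*(R(-7) - 9) = 6*(-5*(-7)**2 - 9) = 6*(-5*49 - 9) = 6*(-245 - 9) = 6*(-254) = -1524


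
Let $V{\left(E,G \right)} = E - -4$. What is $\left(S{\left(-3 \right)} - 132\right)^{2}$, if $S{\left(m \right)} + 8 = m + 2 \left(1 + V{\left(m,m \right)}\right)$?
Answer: $19321$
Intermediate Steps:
$V{\left(E,G \right)} = 4 + E$ ($V{\left(E,G \right)} = E + 4 = 4 + E$)
$S{\left(m \right)} = 2 + 3 m$ ($S{\left(m \right)} = -8 + \left(m + 2 \left(1 + \left(4 + m\right)\right)\right) = -8 + \left(m + 2 \left(5 + m\right)\right) = -8 + \left(m + \left(10 + 2 m\right)\right) = -8 + \left(10 + 3 m\right) = 2 + 3 m$)
$\left(S{\left(-3 \right)} - 132\right)^{2} = \left(\left(2 + 3 \left(-3\right)\right) - 132\right)^{2} = \left(\left(2 - 9\right) - 132\right)^{2} = \left(-7 - 132\right)^{2} = \left(-139\right)^{2} = 19321$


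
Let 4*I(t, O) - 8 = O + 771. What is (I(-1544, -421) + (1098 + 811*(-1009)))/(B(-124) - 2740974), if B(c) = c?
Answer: 1634223/5482196 ≈ 0.29810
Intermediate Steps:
I(t, O) = 779/4 + O/4 (I(t, O) = 2 + (O + 771)/4 = 2 + (771 + O)/4 = 2 + (771/4 + O/4) = 779/4 + O/4)
(I(-1544, -421) + (1098 + 811*(-1009)))/(B(-124) - 2740974) = ((779/4 + (¼)*(-421)) + (1098 + 811*(-1009)))/(-124 - 2740974) = ((779/4 - 421/4) + (1098 - 818299))/(-2741098) = (179/2 - 817201)*(-1/2741098) = -1634223/2*(-1/2741098) = 1634223/5482196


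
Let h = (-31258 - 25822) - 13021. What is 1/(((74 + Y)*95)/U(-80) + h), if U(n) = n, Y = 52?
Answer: -8/562005 ≈ -1.4235e-5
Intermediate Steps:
h = -70101 (h = -57080 - 13021 = -70101)
1/(((74 + Y)*95)/U(-80) + h) = 1/(((74 + 52)*95)/(-80) - 70101) = 1/((126*95)*(-1/80) - 70101) = 1/(11970*(-1/80) - 70101) = 1/(-1197/8 - 70101) = 1/(-562005/8) = -8/562005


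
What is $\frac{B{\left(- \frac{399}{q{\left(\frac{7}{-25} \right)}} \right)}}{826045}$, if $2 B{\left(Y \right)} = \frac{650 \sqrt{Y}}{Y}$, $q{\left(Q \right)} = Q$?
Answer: $\frac{13 \sqrt{57}}{9416913} \approx 1.0423 \cdot 10^{-5}$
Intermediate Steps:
$B{\left(Y \right)} = \frac{325}{\sqrt{Y}}$ ($B{\left(Y \right)} = \frac{650 \sqrt{Y} \frac{1}{Y}}{2} = \frac{650 \frac{1}{\sqrt{Y}}}{2} = \frac{325}{\sqrt{Y}}$)
$\frac{B{\left(- \frac{399}{q{\left(\frac{7}{-25} \right)}} \right)}}{826045} = \frac{325 \frac{1}{\sqrt{- \frac{399}{7 \frac{1}{-25}}}}}{826045} = \frac{325}{5 \sqrt{57}} \cdot \frac{1}{826045} = 325 \frac{\sqrt{57}}{285} \cdot \frac{1}{826045} = \frac{65 \sqrt{57}}{57} \cdot \frac{1}{826045} = \frac{13 \sqrt{57}}{9416913}$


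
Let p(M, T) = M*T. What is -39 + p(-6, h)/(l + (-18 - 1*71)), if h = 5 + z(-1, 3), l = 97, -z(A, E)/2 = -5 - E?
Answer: -219/4 ≈ -54.750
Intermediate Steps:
z(A, E) = 10 + 2*E (z(A, E) = -2*(-5 - E) = 10 + 2*E)
h = 21 (h = 5 + (10 + 2*3) = 5 + (10 + 6) = 5 + 16 = 21)
-39 + p(-6, h)/(l + (-18 - 1*71)) = -39 + (-6*21)/(97 + (-18 - 1*71)) = -39 - 126/(97 + (-18 - 71)) = -39 - 126/(97 - 89) = -39 - 126/8 = -39 + (⅛)*(-126) = -39 - 63/4 = -219/4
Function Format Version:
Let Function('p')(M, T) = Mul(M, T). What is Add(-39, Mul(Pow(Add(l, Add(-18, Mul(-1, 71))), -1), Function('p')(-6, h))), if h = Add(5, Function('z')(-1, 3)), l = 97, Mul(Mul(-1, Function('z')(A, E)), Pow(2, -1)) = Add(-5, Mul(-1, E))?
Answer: Rational(-219, 4) ≈ -54.750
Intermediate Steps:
Function('z')(A, E) = Add(10, Mul(2, E)) (Function('z')(A, E) = Mul(-2, Add(-5, Mul(-1, E))) = Add(10, Mul(2, E)))
h = 21 (h = Add(5, Add(10, Mul(2, 3))) = Add(5, Add(10, 6)) = Add(5, 16) = 21)
Add(-39, Mul(Pow(Add(l, Add(-18, Mul(-1, 71))), -1), Function('p')(-6, h))) = Add(-39, Mul(Pow(Add(97, Add(-18, Mul(-1, 71))), -1), Mul(-6, 21))) = Add(-39, Mul(Pow(Add(97, Add(-18, -71)), -1), -126)) = Add(-39, Mul(Pow(Add(97, -89), -1), -126)) = Add(-39, Mul(Pow(8, -1), -126)) = Add(-39, Mul(Rational(1, 8), -126)) = Add(-39, Rational(-63, 4)) = Rational(-219, 4)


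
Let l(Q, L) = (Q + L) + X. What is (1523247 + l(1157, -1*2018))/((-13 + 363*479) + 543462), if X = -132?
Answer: 761127/358663 ≈ 2.1221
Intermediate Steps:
l(Q, L) = -132 + L + Q (l(Q, L) = (Q + L) - 132 = (L + Q) - 132 = -132 + L + Q)
(1523247 + l(1157, -1*2018))/((-13 + 363*479) + 543462) = (1523247 + (-132 - 1*2018 + 1157))/((-13 + 363*479) + 543462) = (1523247 + (-132 - 2018 + 1157))/((-13 + 173877) + 543462) = (1523247 - 993)/(173864 + 543462) = 1522254/717326 = 1522254*(1/717326) = 761127/358663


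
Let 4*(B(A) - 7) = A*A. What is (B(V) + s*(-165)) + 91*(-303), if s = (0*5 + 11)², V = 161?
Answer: -164203/4 ≈ -41051.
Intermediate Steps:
B(A) = 7 + A²/4 (B(A) = 7 + (A*A)/4 = 7 + A²/4)
s = 121 (s = (0 + 11)² = 11² = 121)
(B(V) + s*(-165)) + 91*(-303) = ((7 + (¼)*161²) + 121*(-165)) + 91*(-303) = ((7 + (¼)*25921) - 19965) - 27573 = ((7 + 25921/4) - 19965) - 27573 = (25949/4 - 19965) - 27573 = -53911/4 - 27573 = -164203/4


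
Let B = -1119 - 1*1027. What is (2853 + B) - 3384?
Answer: -2677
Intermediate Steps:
B = -2146 (B = -1119 - 1027 = -2146)
(2853 + B) - 3384 = (2853 - 2146) - 3384 = 707 - 3384 = -2677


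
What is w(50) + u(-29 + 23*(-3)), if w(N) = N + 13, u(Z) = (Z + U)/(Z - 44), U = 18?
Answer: 4513/71 ≈ 63.563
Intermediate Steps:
u(Z) = (18 + Z)/(-44 + Z) (u(Z) = (Z + 18)/(Z - 44) = (18 + Z)/(-44 + Z))
w(N) = 13 + N
w(50) + u(-29 + 23*(-3)) = (13 + 50) + (18 + (-29 + 23*(-3)))/(-44 + (-29 + 23*(-3))) = 63 + (18 + (-29 - 69))/(-44 + (-29 - 69)) = 63 + (18 - 98)/(-44 - 98) = 63 - 80/(-142) = 63 - 1/142*(-80) = 63 + 40/71 = 4513/71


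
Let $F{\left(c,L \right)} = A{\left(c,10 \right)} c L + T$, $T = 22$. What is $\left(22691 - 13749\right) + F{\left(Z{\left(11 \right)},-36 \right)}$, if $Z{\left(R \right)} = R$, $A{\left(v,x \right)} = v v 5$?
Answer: $-230616$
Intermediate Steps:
$A{\left(v,x \right)} = 5 v^{2}$ ($A{\left(v,x \right)} = v^{2} \cdot 5 = 5 v^{2}$)
$F{\left(c,L \right)} = 22 + 5 L c^{3}$ ($F{\left(c,L \right)} = 5 c^{2} c L + 22 = 5 c^{3} L + 22 = 5 L c^{3} + 22 = 22 + 5 L c^{3}$)
$\left(22691 - 13749\right) + F{\left(Z{\left(11 \right)},-36 \right)} = \left(22691 - 13749\right) + \left(22 + 5 \left(-36\right) 11^{3}\right) = 8942 + \left(22 + 5 \left(-36\right) 1331\right) = 8942 + \left(22 - 239580\right) = 8942 - 239558 = -230616$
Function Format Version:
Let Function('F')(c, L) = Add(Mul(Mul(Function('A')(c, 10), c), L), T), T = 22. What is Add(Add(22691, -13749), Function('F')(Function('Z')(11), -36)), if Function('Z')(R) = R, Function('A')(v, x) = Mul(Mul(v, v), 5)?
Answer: -230616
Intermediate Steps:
Function('A')(v, x) = Mul(5, Pow(v, 2)) (Function('A')(v, x) = Mul(Pow(v, 2), 5) = Mul(5, Pow(v, 2)))
Function('F')(c, L) = Add(22, Mul(5, L, Pow(c, 3))) (Function('F')(c, L) = Add(Mul(Mul(Mul(5, Pow(c, 2)), c), L), 22) = Add(Mul(Mul(5, Pow(c, 3)), L), 22) = Add(Mul(5, L, Pow(c, 3)), 22) = Add(22, Mul(5, L, Pow(c, 3))))
Add(Add(22691, -13749), Function('F')(Function('Z')(11), -36)) = Add(Add(22691, -13749), Add(22, Mul(5, -36, Pow(11, 3)))) = Add(8942, Add(22, Mul(5, -36, 1331))) = Add(8942, Add(22, -239580)) = Add(8942, -239558) = -230616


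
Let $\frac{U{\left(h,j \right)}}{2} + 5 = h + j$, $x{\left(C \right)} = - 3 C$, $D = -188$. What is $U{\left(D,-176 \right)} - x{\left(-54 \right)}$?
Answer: $-900$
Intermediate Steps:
$U{\left(h,j \right)} = -10 + 2 h + 2 j$ ($U{\left(h,j \right)} = -10 + 2 \left(h + j\right) = -10 + \left(2 h + 2 j\right) = -10 + 2 h + 2 j$)
$U{\left(D,-176 \right)} - x{\left(-54 \right)} = \left(-10 + 2 \left(-188\right) + 2 \left(-176\right)\right) - \left(-3\right) \left(-54\right) = \left(-10 - 376 - 352\right) - 162 = -738 - 162 = -900$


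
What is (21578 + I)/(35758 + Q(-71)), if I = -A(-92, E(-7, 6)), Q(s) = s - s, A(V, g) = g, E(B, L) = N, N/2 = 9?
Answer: 10780/17879 ≈ 0.60294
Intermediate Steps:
N = 18 (N = 2*9 = 18)
E(B, L) = 18
Q(s) = 0
I = -18 (I = -1*18 = -18)
(21578 + I)/(35758 + Q(-71)) = (21578 - 18)/(35758 + 0) = 21560/35758 = 21560*(1/35758) = 10780/17879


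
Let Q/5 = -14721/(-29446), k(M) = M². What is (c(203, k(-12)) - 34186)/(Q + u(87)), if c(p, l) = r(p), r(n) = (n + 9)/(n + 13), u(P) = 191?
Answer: -27178525493/153840357 ≈ -176.67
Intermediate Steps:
r(n) = (9 + n)/(13 + n)
c(p, l) = (9 + p)/(13 + p)
Q = 73605/29446 (Q = 5*(-14721/(-29446)) = 5*(-14721*(-1/29446)) = 5*(14721/29446) = 73605/29446 ≈ 2.4997)
(c(203, k(-12)) - 34186)/(Q + u(87)) = ((9 + 203)/(13 + 203) - 34186)/(73605/29446 + 191) = (212/216 - 34186)/(5697791/29446) = ((1/216)*212 - 34186)*(29446/5697791) = (53/54 - 34186)*(29446/5697791) = -1845991/54*29446/5697791 = -27178525493/153840357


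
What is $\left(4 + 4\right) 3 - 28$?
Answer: $-4$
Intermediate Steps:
$\left(4 + 4\right) 3 - 28 = 8 \cdot 3 - 28 = 24 - 28 = -4$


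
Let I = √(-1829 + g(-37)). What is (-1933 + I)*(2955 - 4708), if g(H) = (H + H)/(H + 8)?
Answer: 3388549 - 1753*I*√1536043/29 ≈ 3.3885e+6 - 74918.0*I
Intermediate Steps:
g(H) = 2*H/(8 + H) (g(H) = (2*H)/(8 + H) = 2*H/(8 + H))
I = I*√1536043/29 (I = √(-1829 + 2*(-37)/(8 - 37)) = √(-1829 + 2*(-37)/(-29)) = √(-1829 + 2*(-37)*(-1/29)) = √(-1829 + 74/29) = √(-52967/29) = I*√1536043/29 ≈ 42.737*I)
(-1933 + I)*(2955 - 4708) = (-1933 + I*√1536043/29)*(2955 - 4708) = (-1933 + I*√1536043/29)*(-1753) = 3388549 - 1753*I*√1536043/29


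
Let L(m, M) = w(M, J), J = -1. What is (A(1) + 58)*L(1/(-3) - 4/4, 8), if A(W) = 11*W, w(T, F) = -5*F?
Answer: 345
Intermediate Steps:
L(m, M) = 5 (L(m, M) = -5*(-1) = 5)
(A(1) + 58)*L(1/(-3) - 4/4, 8) = (11*1 + 58)*5 = (11 + 58)*5 = 69*5 = 345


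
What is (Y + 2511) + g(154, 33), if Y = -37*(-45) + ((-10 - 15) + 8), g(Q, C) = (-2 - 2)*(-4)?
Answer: 4175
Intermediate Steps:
g(Q, C) = 16 (g(Q, C) = -4*(-4) = 16)
Y = 1648 (Y = 1665 + (-25 + 8) = 1665 - 17 = 1648)
(Y + 2511) + g(154, 33) = (1648 + 2511) + 16 = 4159 + 16 = 4175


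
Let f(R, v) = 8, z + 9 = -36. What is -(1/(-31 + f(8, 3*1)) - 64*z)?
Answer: -66239/23 ≈ -2880.0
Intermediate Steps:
z = -45 (z = -9 - 36 = -45)
-(1/(-31 + f(8, 3*1)) - 64*z) = -(1/(-31 + 8) - 64*(-45)) = -(1/(-23) + 2880) = -(-1/23 + 2880) = -1*66239/23 = -66239/23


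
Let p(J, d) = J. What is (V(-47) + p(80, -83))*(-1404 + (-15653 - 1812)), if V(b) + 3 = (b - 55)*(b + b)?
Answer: -182368885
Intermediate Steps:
V(b) = -3 + 2*b*(-55 + b) (V(b) = -3 + (b - 55)*(b + b) = -3 + (-55 + b)*(2*b) = -3 + 2*b*(-55 + b))
(V(-47) + p(80, -83))*(-1404 + (-15653 - 1812)) = ((-3 - 110*(-47) + 2*(-47)**2) + 80)*(-1404 + (-15653 - 1812)) = ((-3 + 5170 + 2*2209) + 80)*(-1404 - 17465) = ((-3 + 5170 + 4418) + 80)*(-18869) = (9585 + 80)*(-18869) = 9665*(-18869) = -182368885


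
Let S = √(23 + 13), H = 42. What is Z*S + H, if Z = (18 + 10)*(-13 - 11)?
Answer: -3990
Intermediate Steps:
Z = -672 (Z = 28*(-24) = -672)
S = 6 (S = √36 = 6)
Z*S + H = -672*6 + 42 = -4032 + 42 = -3990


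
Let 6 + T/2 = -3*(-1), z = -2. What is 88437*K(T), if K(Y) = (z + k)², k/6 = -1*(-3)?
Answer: 22639872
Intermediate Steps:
k = 18 (k = 6*(-1*(-3)) = 6*3 = 18)
T = -6 (T = -12 + 2*(-3*(-1)) = -12 + 2*3 = -12 + 6 = -6)
K(Y) = 256 (K(Y) = (-2 + 18)² = 16² = 256)
88437*K(T) = 88437*256 = 22639872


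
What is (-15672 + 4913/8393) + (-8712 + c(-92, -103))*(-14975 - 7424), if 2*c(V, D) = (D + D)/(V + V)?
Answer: 301313614560663/1544312 ≈ 1.9511e+8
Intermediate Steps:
c(V, D) = D/(2*V) (c(V, D) = ((D + D)/(V + V))/2 = ((2*D)/((2*V)))/2 = ((2*D)*(1/(2*V)))/2 = (D/V)/2 = D/(2*V))
(-15672 + 4913/8393) + (-8712 + c(-92, -103))*(-14975 - 7424) = (-15672 + 4913/8393) + (-8712 + (½)*(-103)/(-92))*(-14975 - 7424) = (-15672 + 4913*(1/8393)) + (-8712 + (½)*(-103)*(-1/92))*(-22399) = (-15672 + 4913/8393) + (-8712 + 103/184)*(-22399) = -131530183/8393 - 1602905/184*(-22399) = -131530183/8393 + 35903469095/184 = 301313614560663/1544312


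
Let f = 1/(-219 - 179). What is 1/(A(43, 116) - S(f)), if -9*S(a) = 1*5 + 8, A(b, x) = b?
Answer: 9/400 ≈ 0.022500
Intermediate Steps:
f = -1/398 (f = 1/(-398) = -1/398 ≈ -0.0025126)
S(a) = -13/9 (S(a) = -(1*5 + 8)/9 = -(5 + 8)/9 = -⅑*13 = -13/9)
1/(A(43, 116) - S(f)) = 1/(43 - 1*(-13/9)) = 1/(43 + 13/9) = 1/(400/9) = 9/400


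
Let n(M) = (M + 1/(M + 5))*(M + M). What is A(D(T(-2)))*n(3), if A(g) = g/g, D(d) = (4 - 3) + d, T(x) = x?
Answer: 75/4 ≈ 18.750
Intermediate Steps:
n(M) = 2*M*(M + 1/(5 + M)) (n(M) = (M + 1/(5 + M))*(2*M) = 2*M*(M + 1/(5 + M)))
D(d) = 1 + d
A(g) = 1
A(D(T(-2)))*n(3) = 1*(2*3*(1 + 3**2 + 5*3)/(5 + 3)) = 1*(2*3*(1 + 9 + 15)/8) = 1*(2*3*(1/8)*25) = 1*(75/4) = 75/4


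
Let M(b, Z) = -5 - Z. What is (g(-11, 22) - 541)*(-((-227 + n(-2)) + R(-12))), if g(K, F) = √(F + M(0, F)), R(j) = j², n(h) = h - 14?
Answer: -53559 + 99*I*√5 ≈ -53559.0 + 221.37*I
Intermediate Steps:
n(h) = -14 + h
g(K, F) = I*√5 (g(K, F) = √(F + (-5 - F)) = √(-5) = I*√5)
(g(-11, 22) - 541)*(-((-227 + n(-2)) + R(-12))) = (I*√5 - 541)*(-((-227 + (-14 - 2)) + (-12)²)) = (-541 + I*√5)*(-((-227 - 16) + 144)) = (-541 + I*√5)*(-(-243 + 144)) = (-541 + I*√5)*(-1*(-99)) = (-541 + I*√5)*99 = -53559 + 99*I*√5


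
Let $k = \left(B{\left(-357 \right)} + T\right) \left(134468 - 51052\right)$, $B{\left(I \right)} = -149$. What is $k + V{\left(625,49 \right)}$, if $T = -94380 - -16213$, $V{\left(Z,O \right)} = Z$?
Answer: $-6532806831$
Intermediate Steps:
$T = -78167$ ($T = -94380 + 16213 = -78167$)
$k = -6532807456$ ($k = \left(-149 - 78167\right) \left(134468 - 51052\right) = \left(-78316\right) 83416 = -6532807456$)
$k + V{\left(625,49 \right)} = -6532807456 + 625 = -6532806831$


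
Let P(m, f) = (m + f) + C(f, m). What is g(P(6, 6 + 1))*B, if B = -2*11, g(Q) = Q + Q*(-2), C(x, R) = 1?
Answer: 308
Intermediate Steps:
P(m, f) = 1 + f + m (P(m, f) = (m + f) + 1 = (f + m) + 1 = 1 + f + m)
g(Q) = -Q (g(Q) = Q - 2*Q = -Q)
B = -22
g(P(6, 6 + 1))*B = -(1 + (6 + 1) + 6)*(-22) = -(1 + 7 + 6)*(-22) = -1*14*(-22) = -14*(-22) = 308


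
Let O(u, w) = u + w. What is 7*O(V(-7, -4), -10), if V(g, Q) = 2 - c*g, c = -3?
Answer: -203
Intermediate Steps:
V(g, Q) = 2 + 3*g (V(g, Q) = 2 - (-3)*g = 2 + 3*g)
7*O(V(-7, -4), -10) = 7*((2 + 3*(-7)) - 10) = 7*((2 - 21) - 10) = 7*(-19 - 10) = 7*(-29) = -203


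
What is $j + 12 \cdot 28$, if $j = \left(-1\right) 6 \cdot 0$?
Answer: $336$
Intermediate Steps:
$j = 0$ ($j = \left(-6\right) 0 = 0$)
$j + 12 \cdot 28 = 0 + 12 \cdot 28 = 0 + 336 = 336$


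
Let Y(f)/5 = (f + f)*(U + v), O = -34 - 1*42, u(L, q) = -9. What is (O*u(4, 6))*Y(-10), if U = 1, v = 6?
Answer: -478800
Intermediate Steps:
O = -76 (O = -34 - 42 = -76)
Y(f) = 70*f (Y(f) = 5*((f + f)*(1 + 6)) = 5*((2*f)*7) = 5*(14*f) = 70*f)
(O*u(4, 6))*Y(-10) = (-76*(-9))*(70*(-10)) = 684*(-700) = -478800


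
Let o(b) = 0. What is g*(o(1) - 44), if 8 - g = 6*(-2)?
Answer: -880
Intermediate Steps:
g = 20 (g = 8 - 6*(-2) = 8 - 1*(-12) = 8 + 12 = 20)
g*(o(1) - 44) = 20*(0 - 44) = 20*(-44) = -880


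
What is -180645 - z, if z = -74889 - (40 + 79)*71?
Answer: -97307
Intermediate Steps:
z = -83338 (z = -74889 - 119*71 = -74889 - 1*8449 = -74889 - 8449 = -83338)
-180645 - z = -180645 - 1*(-83338) = -180645 + 83338 = -97307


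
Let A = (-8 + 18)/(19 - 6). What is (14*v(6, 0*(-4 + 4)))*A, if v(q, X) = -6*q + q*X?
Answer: -5040/13 ≈ -387.69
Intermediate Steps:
v(q, X) = -6*q + X*q
A = 10/13 ≈ 0.76923
(14*v(6, 0*(-4 + 4)))*A = (14*(6*(-6 + 0*(-4 + 4))))*(10/13) = (14*(6*(-6 + 0*0)))*(10/13) = (14*(6*(-6 + 0)))*(10/13) = (14*(6*(-6)))*(10/13) = (14*(-36))*(10/13) = -504*10/13 = -5040/13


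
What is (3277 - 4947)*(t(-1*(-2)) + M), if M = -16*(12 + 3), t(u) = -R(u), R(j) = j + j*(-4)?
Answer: 390780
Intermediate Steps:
R(j) = -3*j (R(j) = j - 4*j = -3*j)
t(u) = 3*u (t(u) = -(-3)*u = 3*u)
M = -240 (M = -16*15 = -240)
(3277 - 4947)*(t(-1*(-2)) + M) = (3277 - 4947)*(3*(-1*(-2)) - 240) = -1670*(3*2 - 240) = -1670*(6 - 240) = -1670*(-234) = 390780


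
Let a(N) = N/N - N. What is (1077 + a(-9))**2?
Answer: 1181569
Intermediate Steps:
a(N) = 1 - N
(1077 + a(-9))**2 = (1077 + (1 - 1*(-9)))**2 = (1077 + (1 + 9))**2 = (1077 + 10)**2 = 1087**2 = 1181569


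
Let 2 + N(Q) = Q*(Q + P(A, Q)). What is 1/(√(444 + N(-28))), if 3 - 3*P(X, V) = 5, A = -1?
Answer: √11202/3734 ≈ 0.028345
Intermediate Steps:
P(X, V) = -⅔ (P(X, V) = 1 - ⅓*5 = 1 - 5/3 = -⅔)
N(Q) = -2 + Q*(-⅔ + Q) (N(Q) = -2 + Q*(Q - ⅔) = -2 + Q*(-⅔ + Q))
1/(√(444 + N(-28))) = 1/(√(444 + (-2 + (-28)² - ⅔*(-28)))) = 1/(√(444 + (-2 + 784 + 56/3))) = 1/(√(444 + 2402/3)) = 1/(√(3734/3)) = 1/(√11202/3) = √11202/3734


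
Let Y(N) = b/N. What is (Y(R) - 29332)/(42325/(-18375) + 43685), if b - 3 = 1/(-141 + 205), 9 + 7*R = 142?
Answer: -26215626465/39041846912 ≈ -0.67148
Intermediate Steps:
R = 19 (R = -9/7 + (1/7)*142 = -9/7 + 142/7 = 19)
b = 193/64 (b = 3 + 1/(-141 + 205) = 3 + 1/64 = 193/64 ≈ 3.0156)
Y(N) = 193/(64*N)
(Y(R) - 29332)/(42325/(-18375) + 43685) = ((193/64)/19 - 29332)/(42325/(-18375) + 43685) = ((193/64)*(1/19) - 29332)/(42325*(-1/18375) + 43685) = (193/1216 - 29332)/(-1693/735 + 43685) = -35667519/(1216*32106782/735) = -35667519/1216*735/32106782 = -26215626465/39041846912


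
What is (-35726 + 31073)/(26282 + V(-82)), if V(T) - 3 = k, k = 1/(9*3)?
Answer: -125631/709696 ≈ -0.17702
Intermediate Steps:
k = 1/27 ≈ 0.037037
V(T) = 82/27 (V(T) = 3 + 1/27 = 82/27)
(-35726 + 31073)/(26282 + V(-82)) = (-35726 + 31073)/(26282 + 82/27) = -4653/709696/27 = -4653*27/709696 = -125631/709696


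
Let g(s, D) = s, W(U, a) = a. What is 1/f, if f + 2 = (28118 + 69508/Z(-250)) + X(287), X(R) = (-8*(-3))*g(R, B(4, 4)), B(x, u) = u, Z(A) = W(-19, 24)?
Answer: 6/227401 ≈ 2.6385e-5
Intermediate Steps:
Z(A) = 24
X(R) = 24*R (X(R) = (-8*(-3))*R = 24*R)
f = 227401/6 (f = -2 + ((28118 + 69508/24) + 24*287) = -2 + ((28118 + 69508*(1/24)) + 6888) = -2 + ((28118 + 17377/6) + 6888) = -2 + (186085/6 + 6888) = -2 + 227413/6 = 227401/6 ≈ 37900.)
1/f = 1/(227401/6) = 6/227401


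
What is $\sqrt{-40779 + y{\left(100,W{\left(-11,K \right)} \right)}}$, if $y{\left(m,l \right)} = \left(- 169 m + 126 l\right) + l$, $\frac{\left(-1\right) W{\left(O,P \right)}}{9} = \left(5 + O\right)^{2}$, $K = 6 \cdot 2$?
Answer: $i \sqrt{98827} \approx 314.37 i$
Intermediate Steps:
$K = 12$
$W{\left(O,P \right)} = - 9 \left(5 + O\right)^{2}$
$y{\left(m,l \right)} = - 169 m + 127 l$
$\sqrt{-40779 + y{\left(100,W{\left(-11,K \right)} \right)}} = \sqrt{-40779 + \left(\left(-169\right) 100 + 127 \left(- 9 \left(5 - 11\right)^{2}\right)\right)} = \sqrt{-40779 + \left(-16900 + 127 \left(- 9 \left(-6\right)^{2}\right)\right)} = \sqrt{-40779 + \left(-16900 + 127 \left(\left(-9\right) 36\right)\right)} = \sqrt{-40779 + \left(-16900 + 127 \left(-324\right)\right)} = \sqrt{-40779 - 58048} = \sqrt{-98827} = i \sqrt{98827}$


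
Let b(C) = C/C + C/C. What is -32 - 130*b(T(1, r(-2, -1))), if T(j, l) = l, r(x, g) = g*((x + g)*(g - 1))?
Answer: -292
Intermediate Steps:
r(x, g) = g*(-1 + g)*(g + x) (r(x, g) = g*((g + x)*(-1 + g)) = g*((-1 + g)*(g + x)) = g*(-1 + g)*(g + x))
b(C) = 2 (b(C) = 1 + 1 = 2)
-32 - 130*b(T(1, r(-2, -1))) = -32 - 130*2 = -32 - 260 = -292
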